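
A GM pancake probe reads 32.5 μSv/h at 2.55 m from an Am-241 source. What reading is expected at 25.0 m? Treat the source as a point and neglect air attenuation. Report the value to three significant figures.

Since intensity falls as 1/r², the rate at 25.0 m is
32.5 × (2.55/25.0)² = 32.5 × 0.01040 = 0.3380 μSv/h.

0.338 μSv/h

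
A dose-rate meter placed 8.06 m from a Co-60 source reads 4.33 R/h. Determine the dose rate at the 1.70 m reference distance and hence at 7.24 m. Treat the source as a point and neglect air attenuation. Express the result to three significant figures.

97.3 R/h; 5.37 R/h

Since intensity falls as 1/r²,
At 1.70 m: 4.33 × (8.06/1.70)² = 4.33 × 22.48 = 97.34 R/h
At 7.24 m: 97.34 × (1.70/7.24)² = 97.34 × 0.05513 = 5.366 R/h.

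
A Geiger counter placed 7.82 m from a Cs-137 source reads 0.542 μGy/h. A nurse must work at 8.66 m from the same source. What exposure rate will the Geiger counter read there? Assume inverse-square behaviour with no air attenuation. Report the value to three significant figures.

Using I₁d₁² = I₂d₂², scaling from 7.82 m to 8.66 m:
0.542 × (7.82/8.66)² = 0.542 × 0.8154 = 0.4419 μGy/h.

0.442 μGy/h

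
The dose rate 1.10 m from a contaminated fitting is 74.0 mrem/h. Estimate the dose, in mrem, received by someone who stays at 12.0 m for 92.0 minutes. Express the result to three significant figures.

Since intensity falls as 1/r², rate at 12.0 m:
74.0 × (1.10/12.0)² = 74.0 × 0.008403 = 0.6218 mrem/h.
Dose = rate × time = 0.6218 mrem/h × 1.533 h = 0.9532 mrem.

0.953 mrem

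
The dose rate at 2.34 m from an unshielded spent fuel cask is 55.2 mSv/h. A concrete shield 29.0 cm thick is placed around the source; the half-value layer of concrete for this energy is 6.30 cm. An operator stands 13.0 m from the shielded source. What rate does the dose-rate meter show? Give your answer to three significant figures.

0.0736 mSv/h

Distance alone: 55.2 × (2.34/13.0)² = 55.2 × 0.03240 = 1.788 mSv/h.
Shield: 29.0/6.30 = 4.603 half-value layers → attenuation 2^(−4.603) = 0.04115.
Combined: 1.788 × 0.04115 = 0.07358 mSv/h.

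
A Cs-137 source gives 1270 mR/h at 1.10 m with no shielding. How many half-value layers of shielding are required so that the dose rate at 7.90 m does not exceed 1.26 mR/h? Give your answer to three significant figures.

4.29 half-value layers

At 7.90 m, distance alone gives (1.10/7.90)² = 0.01939, so 1270 × 0.01939 = 24.63 mR/h.
Further attenuation needed: 24.63/1.26 = 19.55.
n = log₂(19.55) = 4.289 half-value layers.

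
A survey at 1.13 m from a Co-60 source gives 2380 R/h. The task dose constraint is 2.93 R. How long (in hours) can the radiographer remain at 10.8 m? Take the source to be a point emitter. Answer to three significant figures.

By the inverse-square law, rate at 10.8 m:
2380 × (1.13/10.8)² = 2380 × 0.01095 = 26.06 R/h.
Stay time = 2.93 R ÷ 26.06 R/h = 0.1124 h.

0.112 h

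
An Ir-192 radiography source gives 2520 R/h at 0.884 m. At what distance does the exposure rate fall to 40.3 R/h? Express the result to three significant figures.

6.99 m

Applying the 1/r² law, d₂ = d₁·√(I₁/I₂).
I₁/I₂ = 2520/40.3 = 62.53, so d₂ = 0.884 × √62.53 = 6.990 m.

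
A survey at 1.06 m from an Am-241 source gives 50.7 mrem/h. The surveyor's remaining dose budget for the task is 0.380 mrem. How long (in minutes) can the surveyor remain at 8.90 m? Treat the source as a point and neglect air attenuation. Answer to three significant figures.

Using I₁d₁² = I₂d₂², rate at 8.90 m:
50.7 × (1.06/8.90)² = 50.7 × 0.01419 = 0.7194 mrem/h.
Stay time = 0.380 mrem ÷ 0.7194 mrem/h = 0.5282 h = 31.69 min.

31.7 min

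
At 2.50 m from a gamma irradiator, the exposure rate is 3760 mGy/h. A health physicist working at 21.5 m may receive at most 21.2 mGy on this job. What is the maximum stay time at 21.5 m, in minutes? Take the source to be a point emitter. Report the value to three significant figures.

By the inverse-square law, rate at 21.5 m:
3760 × (2.50/21.5)² = 3760 × 0.01352 = 50.84 mGy/h.
Stay time = 21.2 mGy ÷ 50.84 mGy/h = 0.4170 h = 25.02 min.

25.0 min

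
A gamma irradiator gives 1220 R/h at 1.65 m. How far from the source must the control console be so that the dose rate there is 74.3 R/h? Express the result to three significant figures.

Since intensity falls as 1/r², d₂ = d₁·√(I₁/I₂).
I₁/I₂ = 1220/74.3 = 16.42, so d₂ = 1.65 × √16.42 = 6.686 m.

6.69 m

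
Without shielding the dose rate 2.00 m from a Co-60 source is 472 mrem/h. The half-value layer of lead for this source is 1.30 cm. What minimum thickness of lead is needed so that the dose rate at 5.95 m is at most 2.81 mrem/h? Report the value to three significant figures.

5.52 cm

At 5.95 m, distance alone gives (2.00/5.95)² = 0.1130, so 472 × 0.1130 = 53.34 mrem/h.
Further attenuation needed: 53.34/2.81 = 18.98.
n = log₂(18.98) = 4.246 half-value layers.
Thickness = 4.246 × 1.30 cm = 5.520 cm.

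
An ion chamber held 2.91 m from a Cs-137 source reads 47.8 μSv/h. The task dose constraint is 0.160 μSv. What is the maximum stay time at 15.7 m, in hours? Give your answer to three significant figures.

0.0974 h

By the inverse-square law, rate at 15.7 m:
47.8 × (2.91/15.7)² = 47.8 × 0.03435 = 1.642 μSv/h.
Stay time = 0.160 μSv ÷ 1.642 μSv/h = 0.09744 h.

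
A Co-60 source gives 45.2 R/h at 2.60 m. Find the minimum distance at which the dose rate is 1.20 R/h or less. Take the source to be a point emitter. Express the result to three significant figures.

Intensity scales as (d₁/d₂)², so d₂ = d₁·√(I₁/I₂).
I₁/I₂ = 45.2/1.20 = 37.67, so d₂ = 2.60 × √37.67 = 15.96 m.

16.0 m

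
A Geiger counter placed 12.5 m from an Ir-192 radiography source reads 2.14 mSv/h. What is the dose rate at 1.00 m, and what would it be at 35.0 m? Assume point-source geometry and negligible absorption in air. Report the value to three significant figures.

Intensity scales as (d₁/d₂)², so
At 1.00 m: (12.5/1.00)² = 156.2, so 2.14 × 156.2 = 334.3 mSv/h
At 35.0 m: (1.00/35.0)² = 0.0008163, so 334.3 × 0.0008163 = 0.2729 mSv/h.

334 mSv/h; 0.273 mSv/h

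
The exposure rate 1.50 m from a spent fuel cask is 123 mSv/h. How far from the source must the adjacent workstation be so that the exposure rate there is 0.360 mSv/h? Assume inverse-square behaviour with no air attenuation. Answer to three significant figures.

27.7 m

Applying the 1/r² law, d₂ = d₁·√(I₁/I₂).
I₁/I₂ = 123/0.360 = 341.7, so d₂ = 1.50 × √341.7 = 27.73 m.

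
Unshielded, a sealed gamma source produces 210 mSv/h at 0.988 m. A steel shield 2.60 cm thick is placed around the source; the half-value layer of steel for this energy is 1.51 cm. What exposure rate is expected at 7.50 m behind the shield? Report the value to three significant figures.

1.10 mSv/h

Distance alone: (0.988/7.50)² = 0.01735, so 210 × 0.01735 = 3.643 mSv/h.
Shield: 2.60/1.51 = 1.722 half-value layers → attenuation 2^(−1.722) = 0.3031.
Combined: 3.643 × 0.3031 = 1.104 mSv/h.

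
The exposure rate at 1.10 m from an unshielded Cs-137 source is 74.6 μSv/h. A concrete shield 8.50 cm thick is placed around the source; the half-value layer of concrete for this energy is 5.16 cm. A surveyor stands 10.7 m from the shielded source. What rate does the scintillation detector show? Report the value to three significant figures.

0.252 μSv/h

Distance alone: 74.6 × (1.10/10.7)² = 74.6 × 0.01057 = 0.7885 μSv/h.
Shield: 8.50/5.16 = 1.647 half-value layers → attenuation 2^(−1.647) = 0.3193.
Combined: 0.7885 × 0.3193 = 0.2518 μSv/h.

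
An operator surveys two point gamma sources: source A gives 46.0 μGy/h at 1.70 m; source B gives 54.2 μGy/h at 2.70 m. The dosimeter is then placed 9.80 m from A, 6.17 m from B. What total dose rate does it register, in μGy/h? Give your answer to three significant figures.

11.8 μGy/h

Each source contributes Iᵢ·(dᵢ/rᵢ)²; contributions add.
A: 46.0 × (1.70/9.80)² = 1.384 μGy/h
B: 54.2 × (2.70/6.17)² = 10.38 μGy/h
Total = 1.384 + 10.38 = 11.76 μGy/h.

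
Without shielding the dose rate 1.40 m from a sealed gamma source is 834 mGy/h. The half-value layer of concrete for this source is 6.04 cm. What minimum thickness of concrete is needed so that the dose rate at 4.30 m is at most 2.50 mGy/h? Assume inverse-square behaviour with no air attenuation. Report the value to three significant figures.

31.1 cm

At 4.30 m, distance alone gives 834 × (1.40/4.30)² = 834 × 0.1060 = 88.40 mGy/h.
Further attenuation needed: 88.40/2.50 = 35.36.
n = log₂(35.36) = 5.144 half-value layers.
Thickness = 5.144 × 6.04 cm = 31.07 cm.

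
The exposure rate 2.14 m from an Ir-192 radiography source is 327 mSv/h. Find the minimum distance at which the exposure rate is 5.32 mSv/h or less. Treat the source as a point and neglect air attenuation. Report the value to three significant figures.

16.8 m

Since intensity falls as 1/r², d₂ = d₁·√(I₁/I₂).
I₁/I₂ = 327/5.32 = 61.47, so d₂ = 2.14 × √61.47 = 16.78 m.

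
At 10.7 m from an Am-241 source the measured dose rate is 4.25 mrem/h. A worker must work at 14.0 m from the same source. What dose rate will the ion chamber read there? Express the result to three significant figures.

2.48 mrem/h

Using I₁d₁² = I₂d₂², scaling from 10.7 m to 14.0 m:
(10.7/14.0)² = 0.5841, so 4.25 × 0.5841 = 2.482 mrem/h.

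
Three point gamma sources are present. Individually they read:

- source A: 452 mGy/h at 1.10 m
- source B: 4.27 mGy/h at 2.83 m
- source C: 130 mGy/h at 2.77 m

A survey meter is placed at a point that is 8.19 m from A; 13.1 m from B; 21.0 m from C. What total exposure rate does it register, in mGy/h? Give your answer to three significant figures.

10.6 mGy/h

By superposition, sum each source's inverse-square contribution:
A: 452 × (1.10/8.19)² = 8.154 mGy/h
B: 4.27 × (2.83/13.1)² = 0.1993 mGy/h
C: 130 × (2.77/21.0)² = 2.262 mGy/h
Total = 8.154 + 0.1993 + 2.262 = 10.62 mGy/h.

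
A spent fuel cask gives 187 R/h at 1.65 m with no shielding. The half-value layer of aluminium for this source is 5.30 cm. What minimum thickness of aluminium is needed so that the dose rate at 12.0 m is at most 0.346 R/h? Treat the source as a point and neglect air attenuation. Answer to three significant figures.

17.8 cm

At 12.0 m, distance alone gives 187 × (1.65/12.0)² = 187 × 0.01891 = 3.536 R/h.
Further attenuation needed: 3.536/0.346 = 10.22.
n = log₂(10.22) = 3.353 half-value layers.
Thickness = 3.353 × 5.30 cm = 17.77 cm.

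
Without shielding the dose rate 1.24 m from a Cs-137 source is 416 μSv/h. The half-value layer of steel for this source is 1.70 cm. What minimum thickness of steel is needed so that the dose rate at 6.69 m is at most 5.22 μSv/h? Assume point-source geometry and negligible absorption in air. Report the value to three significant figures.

At 6.69 m, distance alone gives 416 × (1.24/6.69)² = 416 × 0.03436 = 14.29 μSv/h.
Further attenuation needed: 14.29/5.22 = 2.738.
n = log₂(2.738) = 1.453 half-value layers.
Thickness = 1.453 × 1.70 cm = 2.470 cm.

2.47 cm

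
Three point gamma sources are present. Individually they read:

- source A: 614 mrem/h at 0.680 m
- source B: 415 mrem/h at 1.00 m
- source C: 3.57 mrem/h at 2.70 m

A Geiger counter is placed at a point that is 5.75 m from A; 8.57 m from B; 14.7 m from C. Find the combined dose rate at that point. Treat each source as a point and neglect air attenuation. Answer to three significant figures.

14.4 mrem/h

By superposition, sum each source's inverse-square contribution:
A: 614 × (0.680/5.75)² = 8.587 mrem/h
B: 415 × (1.00/8.57)² = 5.650 mrem/h
C: 3.57 × (2.70/14.7)² = 0.1204 mrem/h
Total = 8.587 + 5.650 + 0.1204 = 14.36 mrem/h.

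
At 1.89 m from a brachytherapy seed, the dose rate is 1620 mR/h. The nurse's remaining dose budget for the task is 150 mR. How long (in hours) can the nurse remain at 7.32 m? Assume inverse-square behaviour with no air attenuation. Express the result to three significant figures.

Using I₁d₁² = I₂d₂², rate at 7.32 m:
1620 × (1.89/7.32)² = 1620 × 0.06667 = 108.0 mR/h.
Stay time = 150 mR ÷ 108.0 mR/h = 1.389 h.

1.39 h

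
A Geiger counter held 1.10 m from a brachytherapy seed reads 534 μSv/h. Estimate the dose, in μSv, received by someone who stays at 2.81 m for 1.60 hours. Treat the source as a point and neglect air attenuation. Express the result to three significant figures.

Applying the 1/r² law, rate at 2.81 m:
(1.10/2.81)² = 0.1532, so 534 × 0.1532 = 81.81 μSv/h.
Dose = rate × time = 81.81 μSv/h × 1.600 h = 130.9 μSv.

131 μSv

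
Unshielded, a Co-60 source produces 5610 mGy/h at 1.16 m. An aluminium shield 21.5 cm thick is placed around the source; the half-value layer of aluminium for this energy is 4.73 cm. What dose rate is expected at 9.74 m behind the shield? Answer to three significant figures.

Distance alone: (1.16/9.74)² = 0.01418, so 5610 × 0.01418 = 79.55 mGy/h.
Shield: 21.5/4.73 = 4.545 half-value layers → attenuation 2^(−4.545) = 0.04284.
Combined: 79.55 × 0.04284 = 3.408 mGy/h.

3.41 mGy/h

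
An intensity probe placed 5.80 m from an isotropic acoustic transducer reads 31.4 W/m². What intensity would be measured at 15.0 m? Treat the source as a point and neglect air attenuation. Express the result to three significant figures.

4.69 W/m²

By the inverse-square law, scaling from 5.80 m to 15.0 m:
(5.80/15.0)² = 0.1495, so 31.4 × 0.1495 = 4.694 W/m².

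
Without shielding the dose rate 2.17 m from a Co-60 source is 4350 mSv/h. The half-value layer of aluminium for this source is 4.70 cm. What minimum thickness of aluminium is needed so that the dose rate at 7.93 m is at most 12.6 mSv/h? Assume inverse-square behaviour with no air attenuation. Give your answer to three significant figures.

At 7.93 m, distance alone gives 4350 × (2.17/7.93)² = 4350 × 0.07488 = 325.7 mSv/h.
Further attenuation needed: 325.7/12.6 = 25.85.
n = log₂(25.85) = 4.692 half-value layers.
Thickness = 4.692 × 4.70 cm = 22.05 cm.

22.1 cm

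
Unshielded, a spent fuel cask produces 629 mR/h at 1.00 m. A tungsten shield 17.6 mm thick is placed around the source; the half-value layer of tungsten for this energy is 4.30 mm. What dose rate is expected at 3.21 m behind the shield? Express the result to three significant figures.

Distance alone: 629 × (1.00/3.21)² = 629 × 0.09705 = 61.04 mR/h.
Shield: 17.6/4.30 = 4.093 half-value layers → attenuation 2^(−4.093) = 0.05860.
Combined: 61.04 × 0.05860 = 3.577 mR/h.

3.58 mR/h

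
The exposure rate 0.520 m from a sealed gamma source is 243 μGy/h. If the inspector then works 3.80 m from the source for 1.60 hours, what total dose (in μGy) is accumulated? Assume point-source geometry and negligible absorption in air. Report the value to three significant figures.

7.28 μGy

By the inverse-square law, rate at 3.80 m:
243 × (0.520/3.80)² = 243 × 0.01873 = 4.551 μGy/h.
Dose = rate × time = 4.551 μGy/h × 1.600 h = 7.282 μGy.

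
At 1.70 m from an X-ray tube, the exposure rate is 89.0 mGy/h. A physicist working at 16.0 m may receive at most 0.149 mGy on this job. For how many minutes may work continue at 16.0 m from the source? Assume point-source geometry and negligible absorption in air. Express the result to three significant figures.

8.90 min

Using I₁d₁² = I₂d₂², rate at 16.0 m:
(1.70/16.0)² = 0.01129, so 89.0 × 0.01129 = 1.005 mGy/h.
Stay time = 0.149 mGy ÷ 1.005 mGy/h = 0.1483 h = 8.898 min.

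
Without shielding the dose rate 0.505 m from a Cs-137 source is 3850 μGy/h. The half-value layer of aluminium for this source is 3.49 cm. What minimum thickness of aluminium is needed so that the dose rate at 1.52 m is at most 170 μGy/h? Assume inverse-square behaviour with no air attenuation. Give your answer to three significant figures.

4.61 cm

At 1.52 m, distance alone gives 3850 × (0.505/1.52)² = 3850 × 0.1104 = 425.0 μGy/h.
Further attenuation needed: 425.0/170 = 2.500.
n = log₂(2.500) = 1.322 half-value layers.
Thickness = 1.322 × 3.49 cm = 4.614 cm.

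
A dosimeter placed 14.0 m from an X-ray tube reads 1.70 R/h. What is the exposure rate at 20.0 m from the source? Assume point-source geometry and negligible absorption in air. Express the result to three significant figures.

0.833 R/h

Applying the 1/r² law, scaling from 14.0 m to 20.0 m:
(14.0/20.0)² = 0.4900, so 1.70 × 0.4900 = 0.8330 R/h.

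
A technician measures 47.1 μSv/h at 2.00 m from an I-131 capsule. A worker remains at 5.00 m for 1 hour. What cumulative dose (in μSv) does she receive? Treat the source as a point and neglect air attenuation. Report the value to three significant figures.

Since intensity falls as 1/r², rate at 5.00 m:
(2.00/5.00)² = 0.1600, so 47.1 × 0.1600 = 7.536 μSv/h.
Dose = rate × time = 7.536 μSv/h × 1.000 h = 7.536 μSv.

7.54 μSv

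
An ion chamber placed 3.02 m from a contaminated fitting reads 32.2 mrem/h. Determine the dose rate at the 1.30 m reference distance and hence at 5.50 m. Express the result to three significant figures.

174 mrem/h; 9.71 mrem/h

By the inverse-square law,
At 1.30 m: (3.02/1.30)² = 5.397, so 32.2 × 5.397 = 173.8 mrem/h
At 5.50 m: (1.30/5.50)² = 0.05587, so 173.8 × 0.05587 = 9.710 mrem/h.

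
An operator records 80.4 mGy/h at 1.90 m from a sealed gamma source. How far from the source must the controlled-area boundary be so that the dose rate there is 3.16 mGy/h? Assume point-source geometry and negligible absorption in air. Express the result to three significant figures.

Applying the 1/r² law, d₂ = d₁·√(I₁/I₂).
I₁/I₂ = 80.4/3.16 = 25.44, so d₂ = 1.90 × √25.44 = 9.583 m.

9.58 m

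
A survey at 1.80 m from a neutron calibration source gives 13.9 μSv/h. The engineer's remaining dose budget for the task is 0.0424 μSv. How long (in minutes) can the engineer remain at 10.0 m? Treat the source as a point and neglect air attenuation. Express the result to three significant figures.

5.65 min

Since intensity falls as 1/r², rate at 10.0 m:
(1.80/10.0)² = 0.03240, so 13.9 × 0.03240 = 0.4504 μSv/h.
Stay time = 0.0424 μSv ÷ 0.4504 μSv/h = 0.09414 h = 5.648 min.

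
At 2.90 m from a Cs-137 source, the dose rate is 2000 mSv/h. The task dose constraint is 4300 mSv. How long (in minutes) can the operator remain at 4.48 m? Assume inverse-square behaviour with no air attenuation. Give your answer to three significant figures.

Applying the 1/r² law, rate at 4.48 m:
(2.90/4.48)² = 0.4190, so 2000 × 0.4190 = 838.0 mSv/h.
Stay time = 4300 mSv ÷ 838.0 mSv/h = 5.131 h = 307.9 min.

308 min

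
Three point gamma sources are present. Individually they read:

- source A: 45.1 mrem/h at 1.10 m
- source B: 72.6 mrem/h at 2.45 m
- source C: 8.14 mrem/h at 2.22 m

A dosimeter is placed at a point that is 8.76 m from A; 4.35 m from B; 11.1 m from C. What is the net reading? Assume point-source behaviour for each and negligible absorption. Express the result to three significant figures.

24.1 mrem/h

By superposition, sum each source's inverse-square contribution:
A: 45.1 × (1.10/8.76)² = 0.7111 mrem/h
B: 72.6 × (2.45/4.35)² = 23.03 mrem/h
C: 8.14 × (2.22/11.1)² = 0.3256 mrem/h
Total = 0.7111 + 23.03 + 0.3256 = 24.07 mrem/h.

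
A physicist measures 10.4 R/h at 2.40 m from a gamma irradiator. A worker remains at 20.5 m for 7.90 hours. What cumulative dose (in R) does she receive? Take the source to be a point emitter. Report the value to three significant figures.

Applying the 1/r² law, rate at 20.5 m:
(2.40/20.5)² = 0.01371, so 10.4 × 0.01371 = 0.1426 R/h.
Dose = rate × time = 0.1426 R/h × 7.900 h = 1.127 R.

1.13 R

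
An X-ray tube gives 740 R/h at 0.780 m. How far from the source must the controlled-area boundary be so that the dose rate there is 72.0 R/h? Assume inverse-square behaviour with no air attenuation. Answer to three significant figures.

2.50 m

Intensity scales as (d₁/d₂)², so d₂ = d₁·√(I₁/I₂).
I₁/I₂ = 740/72.0 = 10.28, so d₂ = 0.780 × √10.28 = 2.501 m.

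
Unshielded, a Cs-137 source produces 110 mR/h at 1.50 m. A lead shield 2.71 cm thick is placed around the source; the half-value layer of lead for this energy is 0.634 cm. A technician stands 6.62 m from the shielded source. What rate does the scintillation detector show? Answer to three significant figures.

0.292 mR/h

Distance alone: 110 × (1.50/6.62)² = 110 × 0.05134 = 5.647 mR/h.
Shield: 2.71/0.634 = 4.274 half-value layers → attenuation 2^(−4.274) = 0.05169.
Combined: 5.647 × 0.05169 = 0.2919 mR/h.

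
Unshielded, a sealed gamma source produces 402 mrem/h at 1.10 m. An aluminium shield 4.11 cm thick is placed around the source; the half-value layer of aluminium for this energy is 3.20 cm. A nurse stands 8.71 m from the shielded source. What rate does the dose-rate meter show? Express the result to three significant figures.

2.63 mrem/h

Distance alone: (1.10/8.71)² = 0.01595, so 402 × 0.01595 = 6.412 mrem/h.
Shield: 4.11/3.20 = 1.284 half-value layers → attenuation 2^(−1.284) = 0.4107.
Combined: 6.412 × 0.4107 = 2.633 mrem/h.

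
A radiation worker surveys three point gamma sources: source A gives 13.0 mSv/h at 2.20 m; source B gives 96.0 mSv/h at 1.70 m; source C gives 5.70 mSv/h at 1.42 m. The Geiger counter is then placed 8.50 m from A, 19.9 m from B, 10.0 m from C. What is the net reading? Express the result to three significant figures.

By superposition, sum each source's inverse-square contribution:
A: 13.0 × (2.20/8.50)² = 0.8709 mSv/h
B: 96.0 × (1.70/19.9)² = 0.7006 mSv/h
C: 5.70 × (1.42/10.0)² = 0.1149 mSv/h
Total = 0.8709 + 0.7006 + 0.1149 = 1.686 mSv/h.

1.69 mSv/h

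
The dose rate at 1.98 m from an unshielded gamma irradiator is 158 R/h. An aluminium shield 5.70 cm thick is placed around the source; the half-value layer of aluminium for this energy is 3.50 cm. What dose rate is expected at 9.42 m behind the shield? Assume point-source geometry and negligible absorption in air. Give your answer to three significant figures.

2.26 R/h

Distance alone: (1.98/9.42)² = 0.04418, so 158 × 0.04418 = 6.980 R/h.
Shield: 5.70/3.50 = 1.629 half-value layers → attenuation 2^(−1.629) = 0.3233.
Combined: 6.980 × 0.3233 = 2.257 R/h.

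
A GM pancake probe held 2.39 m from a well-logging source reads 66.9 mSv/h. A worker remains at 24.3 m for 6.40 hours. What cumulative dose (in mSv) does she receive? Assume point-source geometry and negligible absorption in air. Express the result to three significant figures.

4.14 mSv

Since intensity falls as 1/r², rate at 24.3 m:
(2.39/24.3)² = 0.009673, so 66.9 × 0.009673 = 0.6471 mSv/h.
Dose = rate × time = 0.6471 mSv/h × 6.400 h = 4.141 mSv.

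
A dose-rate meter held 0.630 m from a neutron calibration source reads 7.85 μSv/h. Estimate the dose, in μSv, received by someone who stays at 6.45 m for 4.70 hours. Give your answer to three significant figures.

Using I₁d₁² = I₂d₂², rate at 6.45 m:
7.85 × (0.630/6.45)² = 7.85 × 0.009540 = 0.07489 μSv/h.
Dose = rate × time = 0.07489 μSv/h × 4.700 h = 0.3520 μSv.

0.352 μSv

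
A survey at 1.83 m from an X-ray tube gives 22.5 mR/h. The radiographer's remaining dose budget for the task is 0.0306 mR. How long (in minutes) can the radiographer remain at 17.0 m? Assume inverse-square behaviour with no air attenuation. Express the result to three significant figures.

By the inverse-square law, rate at 17.0 m:
(1.83/17.0)² = 0.01159, so 22.5 × 0.01159 = 0.2608 mR/h.
Stay time = 0.0306 mR ÷ 0.2608 mR/h = 0.1173 h = 7.038 min.

7.04 min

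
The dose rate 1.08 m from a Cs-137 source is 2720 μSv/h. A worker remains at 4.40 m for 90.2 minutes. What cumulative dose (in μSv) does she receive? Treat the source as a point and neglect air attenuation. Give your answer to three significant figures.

246 μSv

Using I₁d₁² = I₂d₂², rate at 4.40 m:
2720 × (1.08/4.40)² = 2720 × 0.06025 = 163.9 μSv/h.
Dose = rate × time = 163.9 μSv/h × 1.503 h = 246.3 μSv.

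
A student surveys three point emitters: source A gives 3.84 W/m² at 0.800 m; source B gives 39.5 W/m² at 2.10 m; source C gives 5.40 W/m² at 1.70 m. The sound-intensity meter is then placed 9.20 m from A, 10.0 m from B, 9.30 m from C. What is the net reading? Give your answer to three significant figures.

Each source contributes Iᵢ·(dᵢ/rᵢ)²; contributions add.
A: 3.84 × (0.800/9.20)² = 0.02904 W/m²
B: 39.5 × (2.10/10.0)² = 1.742 W/m²
C: 5.40 × (1.70/9.30)² = 0.1804 W/m²
Total = 0.02904 + 1.742 + 0.1804 = 1.951 W/m².

1.95 W/m²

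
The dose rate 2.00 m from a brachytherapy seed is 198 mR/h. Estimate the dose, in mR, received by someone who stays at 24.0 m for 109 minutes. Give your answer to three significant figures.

2.50 mR

Intensity scales as (d₁/d₂)², so rate at 24.0 m:
(2.00/24.0)² = 0.006944, so 198 × 0.006944 = 1.375 mR/h.
Dose = rate × time = 1.375 mR/h × 1.817 h = 2.498 mR.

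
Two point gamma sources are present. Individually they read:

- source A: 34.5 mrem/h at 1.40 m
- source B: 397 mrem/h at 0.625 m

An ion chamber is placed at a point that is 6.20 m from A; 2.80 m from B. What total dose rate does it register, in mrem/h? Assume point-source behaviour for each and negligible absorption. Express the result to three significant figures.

21.5 mrem/h

Each source contributes Iᵢ·(dᵢ/rᵢ)²; contributions add.
A: 34.5 × (1.40/6.20)² = 1.759 mrem/h
B: 397 × (0.625/2.80)² = 19.78 mrem/h
Total = 1.759 + 19.78 = 21.54 mrem/h.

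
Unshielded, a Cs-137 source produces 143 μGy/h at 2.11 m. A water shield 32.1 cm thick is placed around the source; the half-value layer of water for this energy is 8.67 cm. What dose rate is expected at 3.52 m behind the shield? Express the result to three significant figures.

Distance alone: (2.11/3.52)² = 0.3593, so 143 × 0.3593 = 51.38 μGy/h.
Shield: 32.1/8.67 = 3.702 half-value layers → attenuation 2^(−3.702) = 0.07684.
Combined: 51.38 × 0.07684 = 3.948 μGy/h.

3.95 μGy/h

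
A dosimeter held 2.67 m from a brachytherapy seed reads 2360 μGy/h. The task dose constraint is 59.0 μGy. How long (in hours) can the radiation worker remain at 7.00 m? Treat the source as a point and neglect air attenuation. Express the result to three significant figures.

Applying the 1/r² law, rate at 7.00 m:
2360 × (2.67/7.00)² = 2360 × 0.1455 = 343.4 μGy/h.
Stay time = 59.0 μGy ÷ 343.4 μGy/h = 0.1718 h.

0.172 h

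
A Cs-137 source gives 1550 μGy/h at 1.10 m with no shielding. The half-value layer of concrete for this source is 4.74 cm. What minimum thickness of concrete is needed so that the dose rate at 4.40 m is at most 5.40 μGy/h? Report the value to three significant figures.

19.7 cm

At 4.40 m, distance alone gives 1550 × (1.10/4.40)² = 1550 × 0.06250 = 96.88 μGy/h.
Further attenuation needed: 96.88/5.40 = 17.94.
n = log₂(17.94) = 4.165 half-value layers.
Thickness = 4.165 × 4.74 cm = 19.74 cm.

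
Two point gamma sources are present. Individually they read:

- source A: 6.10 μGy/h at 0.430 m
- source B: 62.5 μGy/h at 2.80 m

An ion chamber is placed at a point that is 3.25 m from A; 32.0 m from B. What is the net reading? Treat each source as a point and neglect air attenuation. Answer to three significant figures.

0.585 μGy/h

By superposition, sum each source's inverse-square contribution:
A: 6.10 × (0.430/3.25)² = 0.1068 μGy/h
B: 62.5 × (2.80/32.0)² = 0.4785 μGy/h
Total = 0.1068 + 0.4785 = 0.5853 μGy/h.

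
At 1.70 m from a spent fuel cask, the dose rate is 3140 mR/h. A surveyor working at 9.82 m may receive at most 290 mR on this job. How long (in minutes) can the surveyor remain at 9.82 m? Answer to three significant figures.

185 min

By the inverse-square law, rate at 9.82 m:
(1.70/9.82)² = 0.02997, so 3140 × 0.02997 = 94.11 mR/h.
Stay time = 290 mR ÷ 94.11 mR/h = 3.082 h = 184.9 min.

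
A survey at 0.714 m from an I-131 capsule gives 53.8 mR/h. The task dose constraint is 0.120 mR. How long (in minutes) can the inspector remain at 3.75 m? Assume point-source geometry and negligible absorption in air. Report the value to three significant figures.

3.69 min

By the inverse-square law, rate at 3.75 m:
53.8 × (0.714/3.75)² = 53.8 × 0.03625 = 1.950 mR/h.
Stay time = 0.120 mR ÷ 1.950 mR/h = 0.06154 h = 3.692 min.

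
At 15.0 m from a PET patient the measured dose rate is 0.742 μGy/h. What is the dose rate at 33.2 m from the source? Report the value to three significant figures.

By the inverse-square law, scaling from 15.0 m to 33.2 m:
0.742 × (15.0/33.2)² = 0.742 × 0.2041 = 0.1514 μGy/h.

0.151 μGy/h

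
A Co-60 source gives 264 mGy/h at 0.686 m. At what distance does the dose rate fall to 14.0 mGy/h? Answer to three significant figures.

2.98 m

Applying the 1/r² law, d₂ = d₁·√(I₁/I₂).
I₁/I₂ = 264/14.0 = 18.86, so d₂ = 0.686 × √18.86 = 2.979 m.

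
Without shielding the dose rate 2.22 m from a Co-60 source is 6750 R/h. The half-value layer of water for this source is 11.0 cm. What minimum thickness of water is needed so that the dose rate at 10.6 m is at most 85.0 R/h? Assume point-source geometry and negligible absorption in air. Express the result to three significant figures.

19.8 cm

At 10.6 m, distance alone gives 6750 × (2.22/10.6)² = 6750 × 0.04386 = 296.1 R/h.
Further attenuation needed: 296.1/85.0 = 3.484.
n = log₂(3.484) = 1.801 half-value layers.
Thickness = 1.801 × 11.0 cm = 19.81 cm.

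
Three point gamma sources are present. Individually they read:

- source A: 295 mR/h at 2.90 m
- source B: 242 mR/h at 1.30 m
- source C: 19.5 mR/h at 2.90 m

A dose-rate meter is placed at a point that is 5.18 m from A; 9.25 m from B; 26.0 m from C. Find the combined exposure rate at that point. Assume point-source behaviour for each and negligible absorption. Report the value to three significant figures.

Each source contributes Iᵢ·(dᵢ/rᵢ)²; contributions add.
A: 295 × (2.90/5.18)² = 92.46 mR/h
B: 242 × (1.30/9.25)² = 4.780 mR/h
C: 19.5 × (2.90/26.0)² = 0.2426 mR/h
Total = 92.46 + 4.780 + 0.2426 = 97.48 mR/h.

97.5 mR/h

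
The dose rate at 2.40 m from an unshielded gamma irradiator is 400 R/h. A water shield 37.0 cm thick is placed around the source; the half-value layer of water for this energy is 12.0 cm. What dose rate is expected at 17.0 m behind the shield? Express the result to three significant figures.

0.941 R/h

Distance alone: 400 × (2.40/17.0)² = 400 × 0.01993 = 7.972 R/h.
Shield: 37.0/12.0 = 3.083 half-value layers → attenuation 2^(−3.083) = 0.1180.
Combined: 7.972 × 0.1180 = 0.9407 R/h.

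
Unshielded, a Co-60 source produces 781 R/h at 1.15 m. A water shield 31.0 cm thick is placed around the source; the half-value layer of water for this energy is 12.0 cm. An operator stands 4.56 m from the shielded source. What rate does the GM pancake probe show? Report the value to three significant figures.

Distance alone: (1.15/4.56)² = 0.06360, so 781 × 0.06360 = 49.67 R/h.
Shield: 31.0/12.0 = 2.583 half-value layers → attenuation 2^(−2.583) = 0.1669.
Combined: 49.67 × 0.1669 = 8.290 R/h.

8.29 R/h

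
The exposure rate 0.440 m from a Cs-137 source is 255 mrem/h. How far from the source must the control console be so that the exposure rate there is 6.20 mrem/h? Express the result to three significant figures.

2.82 m

Intensity scales as (d₁/d₂)², so d₂ = d₁·√(I₁/I₂).
I₁/I₂ = 255/6.20 = 41.13, so d₂ = 0.440 × √41.13 = 2.822 m.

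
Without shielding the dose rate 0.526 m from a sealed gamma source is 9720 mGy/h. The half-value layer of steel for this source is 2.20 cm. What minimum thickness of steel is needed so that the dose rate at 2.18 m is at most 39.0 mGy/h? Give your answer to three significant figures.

At 2.18 m, distance alone gives 9720 × (0.526/2.18)² = 9720 × 0.05822 = 565.9 mGy/h.
Further attenuation needed: 565.9/39.0 = 14.51.
n = log₂(14.51) = 3.859 half-value layers.
Thickness = 3.859 × 2.20 cm = 8.490 cm.

8.49 cm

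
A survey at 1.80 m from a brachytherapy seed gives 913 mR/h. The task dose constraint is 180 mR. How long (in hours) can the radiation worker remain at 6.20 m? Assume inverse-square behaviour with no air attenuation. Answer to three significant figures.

2.34 h

By the inverse-square law, rate at 6.20 m:
(1.80/6.20)² = 0.08429, so 913 × 0.08429 = 76.96 mR/h.
Stay time = 180 mR ÷ 76.96 mR/h = 2.339 h.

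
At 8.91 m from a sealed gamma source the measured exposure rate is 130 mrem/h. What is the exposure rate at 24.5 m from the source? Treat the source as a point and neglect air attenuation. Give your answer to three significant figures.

17.2 mrem/h

Intensity scales as (d₁/d₂)², so scaling from 8.91 m to 24.5 m:
130 × (8.91/24.5)² = 130 × 0.1323 = 17.20 mrem/h.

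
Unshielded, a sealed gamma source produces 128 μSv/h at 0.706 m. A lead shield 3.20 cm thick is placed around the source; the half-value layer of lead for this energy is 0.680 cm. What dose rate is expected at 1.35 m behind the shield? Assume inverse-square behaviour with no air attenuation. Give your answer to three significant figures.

1.34 μSv/h

Distance alone: (0.706/1.35)² = 0.2735, so 128 × 0.2735 = 35.01 μSv/h.
Shield: 3.20/0.680 = 4.706 half-value layers → attenuation 2^(−4.706) = 0.03831.
Combined: 35.01 × 0.03831 = 1.341 μSv/h.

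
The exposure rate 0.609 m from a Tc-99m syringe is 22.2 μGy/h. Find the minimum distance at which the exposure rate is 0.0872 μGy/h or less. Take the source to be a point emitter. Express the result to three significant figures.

Since intensity falls as 1/r², d₂ = d₁·√(I₁/I₂).
I₁/I₂ = 22.2/0.0872 = 254.6, so d₂ = 0.609 × √254.6 = 9.717 m.

9.72 m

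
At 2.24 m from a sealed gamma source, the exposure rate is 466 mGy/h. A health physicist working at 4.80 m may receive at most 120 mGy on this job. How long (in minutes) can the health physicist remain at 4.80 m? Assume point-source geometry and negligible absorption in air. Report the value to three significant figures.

70.9 min

Intensity scales as (d₁/d₂)², so rate at 4.80 m:
466 × (2.24/4.80)² = 466 × 0.2178 = 101.5 mGy/h.
Stay time = 120 mGy ÷ 101.5 mGy/h = 1.182 h = 70.92 min.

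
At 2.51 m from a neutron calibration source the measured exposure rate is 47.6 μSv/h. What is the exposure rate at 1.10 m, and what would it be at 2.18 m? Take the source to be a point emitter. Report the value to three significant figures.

Since intensity falls as 1/r²,
At 1.10 m: (2.51/1.10)² = 5.207, so 47.6 × 5.207 = 247.9 μSv/h
At 2.18 m: 247.9 × (1.10/2.18)² = 247.9 × 0.2546 = 63.12 μSv/h.

248 μSv/h; 63.1 μSv/h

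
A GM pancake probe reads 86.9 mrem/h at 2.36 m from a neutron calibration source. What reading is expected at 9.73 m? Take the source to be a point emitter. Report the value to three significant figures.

Applying the 1/r² law, the rate at 9.73 m is
86.9 × (2.36/9.73)² = 86.9 × 0.05883 = 5.112 mrem/h.

5.11 mrem/h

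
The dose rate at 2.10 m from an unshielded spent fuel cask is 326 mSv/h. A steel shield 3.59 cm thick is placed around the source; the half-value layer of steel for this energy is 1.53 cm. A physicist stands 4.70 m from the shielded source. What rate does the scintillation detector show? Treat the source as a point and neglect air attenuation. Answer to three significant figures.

12.8 mSv/h

Distance alone: (2.10/4.70)² = 0.1996, so 326 × 0.1996 = 65.07 mSv/h.
Shield: 3.59/1.53 = 2.346 half-value layers → attenuation 2^(−2.346) = 0.1967.
Combined: 65.07 × 0.1967 = 12.80 mSv/h.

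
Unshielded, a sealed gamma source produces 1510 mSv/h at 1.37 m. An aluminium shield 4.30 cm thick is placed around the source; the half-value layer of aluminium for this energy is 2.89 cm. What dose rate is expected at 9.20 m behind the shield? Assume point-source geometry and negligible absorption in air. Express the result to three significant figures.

Distance alone: 1510 × (1.37/9.20)² = 1510 × 0.02218 = 33.49 mSv/h.
Shield: 4.30/2.89 = 1.488 half-value layers → attenuation 2^(−1.488) = 0.3565.
Combined: 33.49 × 0.3565 = 11.94 mSv/h.

11.9 mSv/h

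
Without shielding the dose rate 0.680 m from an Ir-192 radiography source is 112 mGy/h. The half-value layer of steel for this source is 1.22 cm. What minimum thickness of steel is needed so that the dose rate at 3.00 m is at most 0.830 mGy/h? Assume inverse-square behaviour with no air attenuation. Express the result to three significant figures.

3.41 cm

At 3.00 m, distance alone gives 112 × (0.680/3.00)² = 112 × 0.05138 = 5.755 mGy/h.
Further attenuation needed: 5.755/0.830 = 6.934.
n = log₂(6.934) = 2.794 half-value layers.
Thickness = 2.794 × 1.22 cm = 3.409 cm.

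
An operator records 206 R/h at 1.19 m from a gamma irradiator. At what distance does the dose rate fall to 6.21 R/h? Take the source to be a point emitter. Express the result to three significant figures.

Since intensity falls as 1/r², d₂ = d₁·√(I₁/I₂).
I₁/I₂ = 206/6.21 = 33.17, so d₂ = 1.19 × √33.17 = 6.854 m.

6.85 m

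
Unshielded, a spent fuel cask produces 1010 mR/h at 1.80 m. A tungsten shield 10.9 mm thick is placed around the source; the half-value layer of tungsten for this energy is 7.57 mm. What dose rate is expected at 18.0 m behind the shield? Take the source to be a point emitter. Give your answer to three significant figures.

3.72 mR/h

Distance alone: 1010 × (1.80/18.0)² = 1010 × 0.01000 = 10.10 mR/h.
Shield: 10.9/7.57 = 1.440 half-value layers → attenuation 2^(−1.440) = 0.3686.
Combined: 10.10 × 0.3686 = 3.723 mR/h.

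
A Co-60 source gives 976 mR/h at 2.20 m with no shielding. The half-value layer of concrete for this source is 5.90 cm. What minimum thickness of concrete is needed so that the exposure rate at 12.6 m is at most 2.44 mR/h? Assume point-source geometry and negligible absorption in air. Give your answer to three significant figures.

21.3 cm

At 12.6 m, distance alone gives 976 × (2.20/12.6)² = 976 × 0.03049 = 29.76 mR/h.
Further attenuation needed: 29.76/2.44 = 12.20.
n = log₂(12.20) = 3.609 half-value layers.
Thickness = 3.609 × 5.90 cm = 21.29 cm.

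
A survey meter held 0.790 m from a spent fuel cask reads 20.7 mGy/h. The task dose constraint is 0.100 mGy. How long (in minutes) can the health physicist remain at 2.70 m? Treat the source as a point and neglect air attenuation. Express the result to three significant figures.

Applying the 1/r² law, rate at 2.70 m:
(0.790/2.70)² = 0.08561, so 20.7 × 0.08561 = 1.772 mGy/h.
Stay time = 0.100 mGy ÷ 1.772 mGy/h = 0.05643 h = 3.386 min.

3.39 min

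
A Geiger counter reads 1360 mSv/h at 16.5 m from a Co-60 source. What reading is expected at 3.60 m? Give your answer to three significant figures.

By the inverse-square law, the rate at 3.60 m is
1360 × (16.5/3.60)² = 1360 × 21.01 = 28570 mSv/h.

28600 mSv/h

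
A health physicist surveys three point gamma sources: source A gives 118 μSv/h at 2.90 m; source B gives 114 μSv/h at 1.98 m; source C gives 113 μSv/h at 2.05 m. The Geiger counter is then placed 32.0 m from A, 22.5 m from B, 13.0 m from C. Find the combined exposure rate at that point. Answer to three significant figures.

By superposition, sum each source's inverse-square contribution:
A: 118 × (2.90/32.0)² = 0.9691 μSv/h
B: 114 × (1.98/22.5)² = 0.8828 μSv/h
C: 113 × (2.05/13.0)² = 2.810 μSv/h
Total = 0.9691 + 0.8828 + 2.810 = 4.662 μSv/h.

4.66 μSv/h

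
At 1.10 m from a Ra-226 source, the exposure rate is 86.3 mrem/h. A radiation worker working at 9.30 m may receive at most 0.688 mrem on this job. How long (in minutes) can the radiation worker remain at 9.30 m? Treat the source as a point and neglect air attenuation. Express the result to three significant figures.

34.2 min

Since intensity falls as 1/r², rate at 9.30 m:
86.3 × (1.10/9.30)² = 86.3 × 0.01399 = 1.207 mrem/h.
Stay time = 0.688 mrem ÷ 1.207 mrem/h = 0.5700 h = 34.20 min.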